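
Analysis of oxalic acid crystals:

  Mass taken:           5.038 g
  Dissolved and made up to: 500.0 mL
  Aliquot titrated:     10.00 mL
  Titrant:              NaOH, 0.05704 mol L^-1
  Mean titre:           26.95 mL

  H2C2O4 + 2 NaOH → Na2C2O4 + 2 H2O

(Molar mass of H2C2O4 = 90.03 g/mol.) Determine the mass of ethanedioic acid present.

n(NaOH) per titration = 0.02695 × 0.05704 = 1.537 × 10^-3 mol
From the 1:2 ratio, n(H2C2O4) in each aliquot = 1/2 × 1.537 × 10^-3 = 7.686 × 10^-4 mol
n(H2C2O4) in the whole flask = 7.686 × 10^-4 × 500.0/10.00 = 0.03843 mol
mass of H2C2O4 = 0.03843 × 90.03 = 3.460 g

3.460 g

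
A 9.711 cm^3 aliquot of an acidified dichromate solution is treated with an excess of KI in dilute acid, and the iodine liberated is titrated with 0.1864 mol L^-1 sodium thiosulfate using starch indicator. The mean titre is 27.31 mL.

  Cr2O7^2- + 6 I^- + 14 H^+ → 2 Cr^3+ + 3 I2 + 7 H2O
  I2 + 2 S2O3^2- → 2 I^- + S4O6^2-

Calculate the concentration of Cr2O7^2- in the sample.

0.08737 mol/L

n(S2O3^2-) = 0.02731 × 0.1864 = 5.091 × 10^-3 mol
n(I2) = n(S2O3^2-)/2 = 2.545 × 10^-3 mol
From the 1:3 ratio, n(Cr2O7^2-) in the aliquot = 1/3 × 2.545 × 10^-3 = 8.484 × 10^-4 mol
[Cr2O7^2-] = 8.484 × 10^-4 / 0.009711 = 0.08737 mol/L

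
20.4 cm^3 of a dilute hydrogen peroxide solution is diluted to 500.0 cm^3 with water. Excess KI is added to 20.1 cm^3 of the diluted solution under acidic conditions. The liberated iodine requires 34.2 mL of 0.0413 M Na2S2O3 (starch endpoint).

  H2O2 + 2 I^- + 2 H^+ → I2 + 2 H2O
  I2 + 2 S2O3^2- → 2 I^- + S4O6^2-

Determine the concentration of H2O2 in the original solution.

n(S2O3^2-) = 0.0342 × 0.0413 = 1.41 × 10^-3 mol
n(I2) = n(S2O3^2-)/2 = 7.06 × 10^-4 mol
n(H2O2) in the aliquot = 7.06 × 10^-4 mol (1:1 ratio)
[H2O2]_dilute = 7.06 × 10^-4 / 0.0201 = 0.0351 mol/L
[H2O2]_original = 0.0351 × 500.0/20.4 = 0.861 mol/L

0.861 M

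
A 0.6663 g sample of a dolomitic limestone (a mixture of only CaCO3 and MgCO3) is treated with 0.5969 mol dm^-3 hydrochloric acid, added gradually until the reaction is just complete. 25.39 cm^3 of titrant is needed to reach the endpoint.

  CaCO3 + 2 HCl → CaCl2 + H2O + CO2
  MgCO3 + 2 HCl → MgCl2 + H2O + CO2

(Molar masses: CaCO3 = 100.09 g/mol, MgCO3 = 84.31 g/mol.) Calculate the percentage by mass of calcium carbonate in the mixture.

n(HCl) = 0.02539 × 0.5969 = 0.01516 mol
Let x = n(CaCO3), y = n(MgCO3).
Titrant: 2x + 2y = 0.01516;  mass: 100.09x + 84.31y = 0.6663
Solving, x = 1.738 × 10^-3 mol, y = 5.839 × 10^-3 mol
mass of CaCO3 = 1.738 × 10^-3 × 100.09 = 0.1740 g
% CaCO3 = 0.1740 / 0.6663 × 100 = 26.11 %

26.11 %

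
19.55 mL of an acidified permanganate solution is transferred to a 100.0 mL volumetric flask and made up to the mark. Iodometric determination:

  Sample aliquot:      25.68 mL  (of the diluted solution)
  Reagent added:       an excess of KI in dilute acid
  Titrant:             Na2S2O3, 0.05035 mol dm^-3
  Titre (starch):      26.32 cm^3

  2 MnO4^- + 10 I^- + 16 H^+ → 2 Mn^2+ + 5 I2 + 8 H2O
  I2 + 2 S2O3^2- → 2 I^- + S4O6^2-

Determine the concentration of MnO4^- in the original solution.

n(S2O3^2-) = 0.02632 × 0.05035 = 1.325 × 10^-3 mol
n(I2) = n(S2O3^2-)/2 = 6.626 × 10^-4 mol
From the 2:5 ratio, n(MnO4^-) in the aliquot = 2/5 × 6.626 × 10^-4 = 2.650 × 10^-4 mol
[MnO4^-]_dilute = 2.650 × 10^-4 / 0.02568 = 0.01032 mol/L
[MnO4^-]_original = 0.01032 × 100.0/19.55 = 0.05279 mol/L

0.05279 mol/L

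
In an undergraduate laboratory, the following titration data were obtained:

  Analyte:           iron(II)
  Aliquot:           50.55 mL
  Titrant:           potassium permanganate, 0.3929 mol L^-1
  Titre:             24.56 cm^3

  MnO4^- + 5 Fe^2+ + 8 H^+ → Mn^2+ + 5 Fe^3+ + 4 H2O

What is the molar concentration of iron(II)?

0.9545 mol/L

n(KMnO4) = 0.02456 L × 0.3929 mol/L = 9.650 × 10^-3 mol
From the 5:1 mole ratio, n(Fe2+) = 5/1 × 9.650 × 10^-3 = 0.04825 mol
[Fe2+] = 0.04825 mol / 0.05055 L = 0.9545 mol/L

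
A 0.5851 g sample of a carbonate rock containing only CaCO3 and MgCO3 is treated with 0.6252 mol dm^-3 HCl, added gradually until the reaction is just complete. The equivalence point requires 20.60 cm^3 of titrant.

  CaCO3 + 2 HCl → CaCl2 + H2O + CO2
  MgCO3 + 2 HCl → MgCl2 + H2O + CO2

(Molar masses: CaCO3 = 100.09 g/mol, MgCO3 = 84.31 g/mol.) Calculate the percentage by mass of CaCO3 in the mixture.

45.73 %

n(HCl) = 0.02060 × 0.6252 = 0.01288 mol
Let x = n(CaCO3), y = n(MgCO3).
Titrant: 2x + 2y = 0.01288;  mass: 100.09x + 84.31y = 0.5851
Solving, x = 2.673 × 10^-3 mol, y = 3.767 × 10^-3 mol
mass of CaCO3 = 2.673 × 10^-3 × 100.09 = 0.2675 g
% CaCO3 = 0.2675 / 0.5851 × 100 = 45.73 %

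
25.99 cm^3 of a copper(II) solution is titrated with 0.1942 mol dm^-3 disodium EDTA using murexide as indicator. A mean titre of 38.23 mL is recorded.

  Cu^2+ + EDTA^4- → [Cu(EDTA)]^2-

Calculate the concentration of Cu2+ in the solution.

0.2857 mol/L

n(EDTA) = 0.03823 L × 0.1942 mol/L = 7.424 × 10^-3 mol
n(Cu2+) = 7.424 × 10^-3 mol (1:1 mole ratio)
[Cu2+] = 7.424 × 10^-3 mol / 0.02599 L = 0.2857 mol/L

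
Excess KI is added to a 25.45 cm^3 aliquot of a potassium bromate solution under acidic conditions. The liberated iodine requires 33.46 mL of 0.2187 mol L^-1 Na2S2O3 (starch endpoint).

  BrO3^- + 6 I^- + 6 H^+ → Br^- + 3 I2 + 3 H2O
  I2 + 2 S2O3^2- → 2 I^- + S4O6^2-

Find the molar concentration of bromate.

0.04792 mol/L

n(S2O3^2-) = 0.03346 × 0.2187 = 7.318 × 10^-3 mol
n(I2) = n(S2O3^2-)/2 = 3.659 × 10^-3 mol
From the 1:3 ratio, n(BrO3^-) in the aliquot = 1/3 × 3.659 × 10^-3 = 1.220 × 10^-3 mol
[BrO3^-] = 1.220 × 10^-3 / 0.02545 = 0.04792 mol/L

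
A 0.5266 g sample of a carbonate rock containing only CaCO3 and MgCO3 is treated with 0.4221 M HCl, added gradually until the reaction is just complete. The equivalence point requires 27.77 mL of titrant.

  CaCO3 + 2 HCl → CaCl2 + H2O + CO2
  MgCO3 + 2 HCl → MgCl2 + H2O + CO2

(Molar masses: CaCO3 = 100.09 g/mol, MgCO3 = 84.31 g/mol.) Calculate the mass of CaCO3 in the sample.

n(HCl) = 0.02777 × 0.4221 = 0.01172 mol
Let x = n(CaCO3), y = n(MgCO3).
Titrant: 2x + 2y = 0.01172;  mass: 100.09x + 84.31y = 0.5266
Solving, x = 2.058 × 10^-3 mol, y = 3.803 × 10^-3 mol
mass of CaCO3 = 2.058 × 10^-3 × 100.09 = 0.2060 g

0.2060 g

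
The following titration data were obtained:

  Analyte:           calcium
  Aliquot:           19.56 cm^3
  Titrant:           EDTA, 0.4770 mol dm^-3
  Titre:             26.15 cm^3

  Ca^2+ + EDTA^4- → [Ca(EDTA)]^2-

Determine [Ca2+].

0.6377 mol/L

n(EDTA) = 0.02615 L × 0.4770 mol/L = 0.01247 mol
n(Ca2+) = 0.01247 mol (1:1 mole ratio)
[Ca2+] = 0.01247 mol / 0.01956 L = 0.6377 mol/L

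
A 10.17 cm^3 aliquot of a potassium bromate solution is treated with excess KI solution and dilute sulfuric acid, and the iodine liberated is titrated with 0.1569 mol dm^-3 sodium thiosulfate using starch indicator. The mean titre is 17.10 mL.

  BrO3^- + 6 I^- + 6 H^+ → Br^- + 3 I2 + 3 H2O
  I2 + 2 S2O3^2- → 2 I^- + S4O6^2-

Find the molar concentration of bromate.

0.04397 mol/L

n(S2O3^2-) = 0.01710 × 0.1569 = 2.683 × 10^-3 mol
n(I2) = n(S2O3^2-)/2 = 1.341 × 10^-3 mol
From the 1:3 ratio, n(BrO3^-) in the aliquot = 1/3 × 1.341 × 10^-3 = 4.472 × 10^-4 mol
[BrO3^-] = 4.472 × 10^-4 / 0.01017 = 0.04397 mol/L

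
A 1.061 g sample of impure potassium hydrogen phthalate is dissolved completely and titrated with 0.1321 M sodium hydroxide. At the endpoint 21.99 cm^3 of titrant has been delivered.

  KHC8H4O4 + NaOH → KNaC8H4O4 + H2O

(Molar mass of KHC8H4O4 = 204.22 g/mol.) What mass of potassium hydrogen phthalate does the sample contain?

0.5932 g

n(NaOH) = 0.02199 L × 0.1321 mol/L = 2.905 × 10^-3 mol
n(KHC8H4O4) = 2.905 × 10^-3 mol (1:1 ratio)
mass of KHC8H4O4 = 2.905 × 10^-3 × 204.22 g/mol = 0.5932 g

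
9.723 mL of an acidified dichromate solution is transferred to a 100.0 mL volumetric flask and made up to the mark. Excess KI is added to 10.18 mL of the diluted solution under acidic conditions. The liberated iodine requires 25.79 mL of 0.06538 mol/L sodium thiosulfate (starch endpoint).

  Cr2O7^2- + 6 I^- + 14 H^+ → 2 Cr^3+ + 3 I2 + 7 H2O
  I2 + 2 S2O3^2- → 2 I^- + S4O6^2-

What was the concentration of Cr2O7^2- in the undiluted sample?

n(S2O3^2-) = 0.02579 × 0.06538 = 1.686 × 10^-3 mol
n(I2) = n(S2O3^2-)/2 = 8.431 × 10^-4 mol
From the 1:3 ratio, n(Cr2O7^2-) in the aliquot = 1/3 × 8.431 × 10^-4 = 2.810 × 10^-4 mol
[Cr2O7^2-]_dilute = 2.810 × 10^-4 / 0.01018 = 0.02761 mol/L
[Cr2O7^2-]_original = 0.02761 × 100.0/9.723 = 0.2839 mol/L

0.2839 mol/L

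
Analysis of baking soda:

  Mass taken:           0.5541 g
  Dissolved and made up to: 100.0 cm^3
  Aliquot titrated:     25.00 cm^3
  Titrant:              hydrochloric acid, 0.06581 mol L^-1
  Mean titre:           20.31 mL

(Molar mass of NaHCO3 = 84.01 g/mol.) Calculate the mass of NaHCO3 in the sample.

0.4492 g

NaHCO3 + HCl → NaCl + H2O + CO2
n(HCl) per titration = 0.02031 × 0.06581 = 1.337 × 10^-3 mol
n(NaHCO3) in each aliquot = 1.337 × 10^-3 mol (1:1 ratio)
n(NaHCO3) in the whole flask = 1.337 × 10^-3 × 100.0/25.00 = 5.346 × 10^-3 mol
mass of NaHCO3 = 5.346 × 10^-3 × 84.01 = 0.4492 g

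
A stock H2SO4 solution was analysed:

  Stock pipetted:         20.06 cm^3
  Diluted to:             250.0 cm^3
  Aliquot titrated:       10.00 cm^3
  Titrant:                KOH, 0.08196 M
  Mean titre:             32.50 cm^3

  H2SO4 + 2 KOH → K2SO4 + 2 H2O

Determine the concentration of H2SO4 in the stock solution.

1.660 M

n(KOH) = 0.03250 × 0.08196 = 2.664 × 10^-3 mol
From the 1:2 ratio, n(H2SO4) in the aliquot = 1/2 × 2.664 × 10^-3 = 1.332 × 10^-3 mol
[H2SO4]_dilute = 1.332 × 10^-3 / 0.01000 = 0.1332 mol/L
Dilution factor = 250.0 / 20.06 = 12.46
[H2SO4]_stock = 0.1332 × 12.46 = 1.660 mol/L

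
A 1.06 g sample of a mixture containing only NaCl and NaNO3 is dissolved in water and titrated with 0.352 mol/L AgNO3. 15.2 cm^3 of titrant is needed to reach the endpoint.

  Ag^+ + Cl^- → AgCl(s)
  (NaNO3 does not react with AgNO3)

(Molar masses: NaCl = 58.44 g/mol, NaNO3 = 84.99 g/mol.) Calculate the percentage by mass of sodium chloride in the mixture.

29.5 %

n(AgNO3) = 0.0152 × 0.352 = 5.35 × 10^-3 mol
Let x = n(NaCl), y = n(NaNO3).
Titrant: 1x = 5.35 × 10^-3;  mass: 58.44x + 84.99y = 1.06
Solving, x = 5.35 × 10^-3 mol, y = 8.79 × 10^-3 mol
mass of NaCl = 5.35 × 10^-3 × 58.44 = 0.313 g
% NaCl = 0.313 / 1.06 × 100 = 29.5 %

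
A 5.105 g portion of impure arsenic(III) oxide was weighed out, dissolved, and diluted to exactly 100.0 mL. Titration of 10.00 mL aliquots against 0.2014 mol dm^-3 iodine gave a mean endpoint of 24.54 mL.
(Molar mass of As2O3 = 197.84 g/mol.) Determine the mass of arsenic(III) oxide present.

As2O3 + 2 I2 + 2 H2O → As2O5 + 4 HI
n(I2) per titration = 0.02454 × 0.2014 = 4.942 × 10^-3 mol
From the 1:2 ratio, n(As2O3) in each aliquot = 1/2 × 4.942 × 10^-3 = 2.471 × 10^-3 mol
n(As2O3) in the whole flask = 2.471 × 10^-3 × 100.0/10.00 = 0.02471 mol
mass of As2O3 = 0.02471 × 197.84 = 4.889 g

4.889 g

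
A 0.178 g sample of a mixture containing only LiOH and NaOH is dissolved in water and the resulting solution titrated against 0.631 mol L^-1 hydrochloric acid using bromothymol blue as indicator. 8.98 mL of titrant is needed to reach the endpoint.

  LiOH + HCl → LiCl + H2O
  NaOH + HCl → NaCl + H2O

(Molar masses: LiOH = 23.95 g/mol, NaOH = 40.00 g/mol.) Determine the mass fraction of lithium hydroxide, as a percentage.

n(HCl) = 0.00898 × 0.631 = 5.67 × 10^-3 mol
Let x = n(LiOH), y = n(NaOH).
Titrant: 1x + 1y = 5.67 × 10^-3;  mass: 23.95x + 40.00y = 0.178
Solving, x = 3.03 × 10^-3 mol, y = 2.63 × 10^-3 mol
mass of LiOH = 3.03 × 10^-3 × 23.95 = 0.0726 g
% LiOH = 0.0726 / 0.178 × 100 = 40.8 %

40.8 %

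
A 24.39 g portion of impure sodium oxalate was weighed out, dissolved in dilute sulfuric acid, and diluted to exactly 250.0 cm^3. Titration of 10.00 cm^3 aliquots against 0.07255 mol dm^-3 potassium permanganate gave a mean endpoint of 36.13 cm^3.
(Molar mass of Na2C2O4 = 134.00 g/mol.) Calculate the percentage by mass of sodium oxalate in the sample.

2 MnO4^- + 5 C2O4^2- + 16 H^+ → 2 Mn^2+ + 10 CO2 + 8 H2O
n(KMnO4) per titration = 0.03613 × 0.07255 = 2.621 × 10^-3 mol
From the 5:2 ratio, n(Na2C2O4) in each aliquot = 5/2 × 2.621 × 10^-3 = 6.553 × 10^-3 mol
n(Na2C2O4) in the whole flask = 6.553 × 10^-3 × 250.0/10.00 = 0.1638 mol
mass of Na2C2O4 = 0.1638 × 134.00 = 21.95 g
% Na2C2O4 = 21.95 / 24.39 × 100 = 90.01 %

90.01 %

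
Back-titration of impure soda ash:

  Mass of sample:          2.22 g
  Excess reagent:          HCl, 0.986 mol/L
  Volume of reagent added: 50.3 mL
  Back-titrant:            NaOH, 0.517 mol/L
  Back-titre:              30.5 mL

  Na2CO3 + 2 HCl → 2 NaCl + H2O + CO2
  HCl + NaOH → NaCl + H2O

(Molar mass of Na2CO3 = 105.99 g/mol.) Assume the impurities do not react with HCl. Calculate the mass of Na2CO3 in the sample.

n(HCl) added = 0.0503 × 0.986 = 0.0496 mol
n(NaOH) used in back-titration = 0.0305 × 0.517 = 0.0158 mol
n(HCl) left over = 0.0158 mol (1:1 ratio)
n(HCl) consumed by analyte = 0.0496 − 0.0158 = 0.0338 mol
From the 1:2 ratio, n(Na2CO3) = 1/2 × 0.0338 = 0.0169 mol
mass of Na2CO3 = 0.0169 × 105.99 = 1.79 g

1.79 g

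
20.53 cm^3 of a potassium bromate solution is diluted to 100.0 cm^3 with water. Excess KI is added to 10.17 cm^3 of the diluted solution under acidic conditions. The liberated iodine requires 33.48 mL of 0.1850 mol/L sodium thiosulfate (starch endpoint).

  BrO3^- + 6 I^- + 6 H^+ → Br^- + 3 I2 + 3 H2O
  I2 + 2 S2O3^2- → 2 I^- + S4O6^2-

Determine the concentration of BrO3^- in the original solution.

0.4944 mol/L

n(S2O3^2-) = 0.03348 × 0.1850 = 6.194 × 10^-3 mol
n(I2) = n(S2O3^2-)/2 = 3.097 × 10^-3 mol
From the 1:3 ratio, n(BrO3^-) in the aliquot = 1/3 × 3.097 × 10^-3 = 1.032 × 10^-3 mol
[BrO3^-]_dilute = 1.032 × 10^-3 / 0.01017 = 0.1015 mol/L
[BrO3^-]_original = 0.1015 × 100.0/20.53 = 0.4944 mol/L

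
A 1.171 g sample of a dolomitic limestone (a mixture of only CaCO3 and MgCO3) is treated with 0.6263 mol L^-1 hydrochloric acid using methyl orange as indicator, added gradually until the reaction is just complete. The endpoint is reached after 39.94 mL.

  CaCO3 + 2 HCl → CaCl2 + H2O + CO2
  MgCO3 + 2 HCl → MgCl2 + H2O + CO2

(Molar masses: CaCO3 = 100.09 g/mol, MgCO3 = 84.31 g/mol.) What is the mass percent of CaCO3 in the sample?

n(HCl) = 0.03994 × 0.6263 = 0.02501 mol
Let x = n(CaCO3), y = n(MgCO3).
Titrant: 2x + 2y = 0.02501;  mass: 100.09x + 84.31y = 1.171
Solving, x = 7.384 × 10^-3 mol, y = 5.123 × 10^-3 mol
mass of CaCO3 = 7.384 × 10^-3 × 100.09 = 0.7390 g
% CaCO3 = 0.7390 / 1.171 × 100 = 63.11 %

63.11 %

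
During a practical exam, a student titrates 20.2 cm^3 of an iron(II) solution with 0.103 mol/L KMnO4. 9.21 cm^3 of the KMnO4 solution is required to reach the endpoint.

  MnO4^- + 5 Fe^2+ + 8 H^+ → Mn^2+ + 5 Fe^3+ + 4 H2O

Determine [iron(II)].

n(KMnO4) = 0.00921 L × 0.103 mol/L = 9.49 × 10^-4 mol
From the 5:1 mole ratio, n(Fe2+) = 5/1 × 9.49 × 10^-4 = 4.74 × 10^-3 mol
[Fe2+] = 4.74 × 10^-3 mol / 0.0202 L = 0.235 mol/L

0.235 mol/L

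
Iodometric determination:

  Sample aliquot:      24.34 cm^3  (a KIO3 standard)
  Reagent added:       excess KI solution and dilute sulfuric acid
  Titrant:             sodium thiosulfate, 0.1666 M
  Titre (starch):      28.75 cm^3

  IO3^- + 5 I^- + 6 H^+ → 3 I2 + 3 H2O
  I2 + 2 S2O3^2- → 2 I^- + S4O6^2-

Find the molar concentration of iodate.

n(S2O3^2-) = 0.02875 × 0.1666 = 4.790 × 10^-3 mol
n(I2) = n(S2O3^2-)/2 = 2.395 × 10^-3 mol
From the 1:3 ratio, n(IO3^-) in the aliquot = 1/3 × 2.395 × 10^-3 = 7.983 × 10^-4 mol
[IO3^-] = 7.983 × 10^-4 / 0.02434 = 0.03280 mol/L

0.03280 M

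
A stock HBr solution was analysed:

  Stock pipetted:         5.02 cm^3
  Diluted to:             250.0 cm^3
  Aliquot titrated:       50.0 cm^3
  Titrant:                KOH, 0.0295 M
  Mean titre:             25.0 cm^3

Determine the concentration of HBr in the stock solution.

HBr + KOH → KBr + H2O
n(KOH) = 0.0250 × 0.0295 = 7.37 × 10^-4 mol
n(HBr) in the aliquot = 7.37 × 10^-4 mol (1:1 ratio)
[HBr]_dilute = 7.37 × 10^-4 / 0.0500 = 0.0147 mol/L
Dilution factor = 250.0 / 5.02 = 49.80
[HBr]_stock = 0.0147 × 49.80 = 0.735 mol/L

0.735 M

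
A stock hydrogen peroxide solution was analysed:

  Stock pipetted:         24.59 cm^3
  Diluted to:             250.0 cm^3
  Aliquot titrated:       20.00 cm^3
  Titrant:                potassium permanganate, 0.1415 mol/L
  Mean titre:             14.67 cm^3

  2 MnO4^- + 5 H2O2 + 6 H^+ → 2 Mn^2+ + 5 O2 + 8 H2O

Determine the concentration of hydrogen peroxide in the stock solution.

n(KMnO4) = 0.01467 × 0.1415 = 2.076 × 10^-3 mol
From the 5:2 ratio, n(H2O2) in the aliquot = 5/2 × 2.076 × 10^-3 = 5.190 × 10^-3 mol
[H2O2]_dilute = 5.190 × 10^-3 / 0.02000 = 0.2595 mol/L
Dilution factor = 250.0 / 24.59 = 10.17
[H2O2]_stock = 0.2595 × 10.17 = 2.638 mol/L

2.638 mol/L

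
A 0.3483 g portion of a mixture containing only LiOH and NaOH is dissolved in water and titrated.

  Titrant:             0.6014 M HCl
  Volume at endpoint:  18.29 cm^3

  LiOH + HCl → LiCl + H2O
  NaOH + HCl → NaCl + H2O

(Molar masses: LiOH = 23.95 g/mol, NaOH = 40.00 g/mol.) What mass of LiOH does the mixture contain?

n(HCl) = 0.01829 × 0.6014 = 0.01100 mol
Let x = n(LiOH), y = n(NaOH).
Titrant: 1x + 1y = 0.01100;  mass: 23.95x + 40.00y = 0.3483
Solving, x = 5.712 × 10^-3 mol, y = 5.287 × 10^-3 mol
mass of LiOH = 5.712 × 10^-3 × 23.95 = 0.1368 g

0.1368 g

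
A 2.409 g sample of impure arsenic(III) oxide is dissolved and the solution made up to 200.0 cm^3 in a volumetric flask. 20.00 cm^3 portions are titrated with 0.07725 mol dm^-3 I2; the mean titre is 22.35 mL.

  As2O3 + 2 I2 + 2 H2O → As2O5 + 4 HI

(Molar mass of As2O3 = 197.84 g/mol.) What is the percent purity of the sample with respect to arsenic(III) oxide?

70.90 %

n(I2) per titration = 0.02235 × 0.07725 = 1.727 × 10^-3 mol
From the 1:2 ratio, n(As2O3) in each aliquot = 1/2 × 1.727 × 10^-3 = 8.633 × 10^-4 mol
n(As2O3) in the whole flask = 8.633 × 10^-4 × 200.0/20.00 = 8.633 × 10^-3 mol
mass of As2O3 = 8.633 × 10^-3 × 197.84 = 1.708 g
% As2O3 = 1.708 / 2.409 × 100 = 70.90 %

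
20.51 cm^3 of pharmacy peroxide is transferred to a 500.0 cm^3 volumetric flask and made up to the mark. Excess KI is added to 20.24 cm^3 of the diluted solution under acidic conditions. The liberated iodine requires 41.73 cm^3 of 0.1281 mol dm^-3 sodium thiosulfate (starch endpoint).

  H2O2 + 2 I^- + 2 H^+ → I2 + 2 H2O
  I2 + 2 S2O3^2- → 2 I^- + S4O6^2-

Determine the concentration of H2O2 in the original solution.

n(S2O3^2-) = 0.04173 × 0.1281 = 5.346 × 10^-3 mol
n(I2) = n(S2O3^2-)/2 = 2.673 × 10^-3 mol
n(H2O2) in the aliquot = 2.673 × 10^-3 mol (1:1 ratio)
[H2O2]_dilute = 2.673 × 10^-3 / 0.02024 = 0.1321 mol/L
[H2O2]_original = 0.1321 × 500.0/20.51 = 3.219 mol/L

3.219 mol/L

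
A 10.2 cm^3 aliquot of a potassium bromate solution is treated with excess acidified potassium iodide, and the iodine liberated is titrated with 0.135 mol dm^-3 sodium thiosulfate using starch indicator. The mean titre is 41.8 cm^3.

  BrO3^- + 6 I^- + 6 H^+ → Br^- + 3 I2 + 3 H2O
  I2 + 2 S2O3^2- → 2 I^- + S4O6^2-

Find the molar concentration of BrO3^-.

n(S2O3^2-) = 0.0418 × 0.135 = 5.64 × 10^-3 mol
n(I2) = n(S2O3^2-)/2 = 2.82 × 10^-3 mol
From the 1:3 ratio, n(BrO3^-) in the aliquot = 1/3 × 2.82 × 10^-3 = 9.40 × 10^-4 mol
[BrO3^-] = 9.40 × 10^-4 / 0.0102 = 0.0922 mol/L

0.0922 mol/L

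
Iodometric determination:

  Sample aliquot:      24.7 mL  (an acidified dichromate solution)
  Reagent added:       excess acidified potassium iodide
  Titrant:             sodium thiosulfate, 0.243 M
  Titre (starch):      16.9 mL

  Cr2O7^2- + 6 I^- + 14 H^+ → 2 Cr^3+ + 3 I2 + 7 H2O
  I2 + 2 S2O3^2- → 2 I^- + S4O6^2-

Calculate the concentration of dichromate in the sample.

n(S2O3^2-) = 0.0169 × 0.243 = 4.11 × 10^-3 mol
n(I2) = n(S2O3^2-)/2 = 2.05 × 10^-3 mol
From the 1:3 ratio, n(Cr2O7^2-) in the aliquot = 1/3 × 2.05 × 10^-3 = 6.84 × 10^-4 mol
[Cr2O7^2-] = 6.84 × 10^-4 / 0.0247 = 0.0277 mol/L

0.0277 M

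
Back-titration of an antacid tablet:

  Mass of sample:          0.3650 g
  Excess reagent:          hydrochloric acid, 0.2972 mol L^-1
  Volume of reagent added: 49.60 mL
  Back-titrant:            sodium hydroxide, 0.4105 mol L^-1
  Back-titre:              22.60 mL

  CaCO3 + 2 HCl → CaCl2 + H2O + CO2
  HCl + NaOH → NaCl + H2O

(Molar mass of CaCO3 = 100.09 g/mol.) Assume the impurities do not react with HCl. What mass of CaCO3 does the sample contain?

0.2734 g

n(HCl) added = 0.04960 × 0.2972 = 0.01474 mol
n(NaOH) used in back-titration = 0.02260 × 0.4105 = 9.277 × 10^-3 mol
n(HCl) left over = 9.277 × 10^-3 mol (1:1 ratio)
n(HCl) consumed by analyte = 0.01474 − 9.277 × 10^-3 = 5.464 × 10^-3 mol
From the 1:2 ratio, n(CaCO3) = 1/2 × 5.464 × 10^-3 = 2.732 × 10^-3 mol
mass of CaCO3 = 2.732 × 10^-3 × 100.09 = 0.2734 g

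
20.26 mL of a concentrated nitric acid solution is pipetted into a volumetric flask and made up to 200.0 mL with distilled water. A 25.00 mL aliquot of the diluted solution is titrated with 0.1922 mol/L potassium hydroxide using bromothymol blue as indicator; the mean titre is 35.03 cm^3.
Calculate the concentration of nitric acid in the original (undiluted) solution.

HNO3 + KOH → KNO3 + H2O
n(KOH) = 0.03503 × 0.1922 = 6.733 × 10^-3 mol
n(HNO3) in the aliquot = 6.733 × 10^-3 mol (1:1 ratio)
[HNO3]_dilute = 6.733 × 10^-3 / 0.02500 = 0.2693 mol/L
Dilution factor = 200.0 / 20.26 = 9.872
[HNO3]_stock = 0.2693 × 9.872 = 2.659 mol/L

2.659 mol/L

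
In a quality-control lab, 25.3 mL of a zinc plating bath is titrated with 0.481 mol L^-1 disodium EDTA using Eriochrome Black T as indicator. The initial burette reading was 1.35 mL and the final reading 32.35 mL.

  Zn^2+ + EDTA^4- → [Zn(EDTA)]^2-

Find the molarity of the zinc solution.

0.589 mol/L

n(EDTA) = 0.0310 L × 0.481 mol/L = 0.0149 mol
n(Zn2+) = 0.0149 mol (1:1 mole ratio)
[Zn2+] = 0.0149 mol / 0.0253 L = 0.589 mol/L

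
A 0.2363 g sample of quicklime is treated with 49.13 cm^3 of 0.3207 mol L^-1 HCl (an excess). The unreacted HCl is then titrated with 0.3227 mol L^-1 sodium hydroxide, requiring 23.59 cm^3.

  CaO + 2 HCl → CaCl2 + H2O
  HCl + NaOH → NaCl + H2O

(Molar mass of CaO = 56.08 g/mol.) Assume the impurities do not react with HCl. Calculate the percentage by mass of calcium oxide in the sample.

96.63 %

n(HCl) added = 0.04913 × 0.3207 = 0.01576 mol
n(NaOH) used in back-titration = 0.02359 × 0.3227 = 7.612 × 10^-3 mol
n(HCl) left over = 7.612 × 10^-3 mol (1:1 ratio)
n(HCl) consumed by analyte = 0.01576 − 7.612 × 10^-3 = 8.143 × 10^-3 mol
From the 1:2 ratio, n(CaO) = 1/2 × 8.143 × 10^-3 = 4.072 × 10^-3 mol
mass of CaO = 4.072 × 10^-3 × 56.08 = 0.2283 g
% CaO = 0.2283 / 0.2363 × 100 = 96.63 %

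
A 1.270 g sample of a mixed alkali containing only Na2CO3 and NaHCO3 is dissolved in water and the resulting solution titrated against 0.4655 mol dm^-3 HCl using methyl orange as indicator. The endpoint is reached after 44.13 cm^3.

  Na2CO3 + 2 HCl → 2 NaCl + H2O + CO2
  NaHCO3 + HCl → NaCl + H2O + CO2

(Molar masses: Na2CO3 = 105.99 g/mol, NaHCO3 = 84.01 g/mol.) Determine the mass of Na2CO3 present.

n(HCl) = 0.04413 × 0.4655 = 0.02054 mol
Let x = n(Na2CO3), y = n(NaHCO3).
Titrant: 2x + 1y = 0.02054;  mass: 105.99x + 84.01y = 1.270
Solving, x = 7.348 × 10^-3 mol, y = 5.847 × 10^-3 mol
mass of Na2CO3 = 7.348 × 10^-3 × 105.99 = 0.7788 g

0.7788 g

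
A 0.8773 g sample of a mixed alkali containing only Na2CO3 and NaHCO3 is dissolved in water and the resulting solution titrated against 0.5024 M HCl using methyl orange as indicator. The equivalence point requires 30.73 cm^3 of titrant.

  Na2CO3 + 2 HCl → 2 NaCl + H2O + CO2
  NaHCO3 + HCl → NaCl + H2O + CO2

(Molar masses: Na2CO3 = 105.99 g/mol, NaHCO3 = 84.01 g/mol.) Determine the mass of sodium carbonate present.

n(HCl) = 0.03073 × 0.5024 = 0.01544 mol
Let x = n(Na2CO3), y = n(NaHCO3).
Titrant: 2x + 1y = 0.01544;  mass: 105.99x + 84.01y = 0.8773
Solving, x = 6.766 × 10^-3 mol, y = 1.906 × 10^-3 mol
mass of Na2CO3 = 6.766 × 10^-3 × 105.99 = 0.7172 g

0.7172 g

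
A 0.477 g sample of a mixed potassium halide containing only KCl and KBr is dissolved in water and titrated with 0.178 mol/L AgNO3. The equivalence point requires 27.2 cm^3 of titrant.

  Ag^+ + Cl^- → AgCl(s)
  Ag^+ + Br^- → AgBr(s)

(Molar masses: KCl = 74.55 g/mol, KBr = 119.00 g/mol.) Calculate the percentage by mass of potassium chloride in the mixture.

n(AgNO3) = 0.0272 × 0.178 = 4.84 × 10^-3 mol
Let x = n(KCl), y = n(KBr).
Titrant: 1x + 1y = 4.84 × 10^-3;  mass: 74.55x + 119.00y = 0.477
Solving, x = 2.23 × 10^-3 mol, y = 2.61 × 10^-3 mol
mass of KCl = 2.23 × 10^-3 × 74.55 = 0.166 g
% KCl = 0.166 / 0.477 × 100 = 34.9 %

34.9 %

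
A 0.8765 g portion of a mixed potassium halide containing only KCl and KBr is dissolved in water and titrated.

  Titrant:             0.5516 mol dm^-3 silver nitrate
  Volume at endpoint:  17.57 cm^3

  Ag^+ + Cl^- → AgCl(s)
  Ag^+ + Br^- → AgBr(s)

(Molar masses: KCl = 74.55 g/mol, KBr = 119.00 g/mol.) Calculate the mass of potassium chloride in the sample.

0.4642 g

n(AgNO3) = 0.01757 × 0.5516 = 9.692 × 10^-3 mol
Let x = n(KCl), y = n(KBr).
Titrant: 1x + 1y = 9.692 × 10^-3;  mass: 74.55x + 119.00y = 0.8765
Solving, x = 6.227 × 10^-3 mol, y = 3.464 × 10^-3 mol
mass of KCl = 6.227 × 10^-3 × 74.55 = 0.4642 g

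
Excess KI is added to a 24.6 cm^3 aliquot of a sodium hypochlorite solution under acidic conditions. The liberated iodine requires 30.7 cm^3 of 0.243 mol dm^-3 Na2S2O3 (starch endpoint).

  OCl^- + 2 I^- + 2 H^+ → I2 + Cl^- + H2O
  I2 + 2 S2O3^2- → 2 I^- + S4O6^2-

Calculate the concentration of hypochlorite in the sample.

0.152 mol/L

n(S2O3^2-) = 0.0307 × 0.243 = 7.46 × 10^-3 mol
n(I2) = n(S2O3^2-)/2 = 3.73 × 10^-3 mol
n(OCl^-) in the aliquot = 3.73 × 10^-3 mol (1:1 ratio)
[OCl^-] = 3.73 × 10^-3 / 0.0246 = 0.152 mol/L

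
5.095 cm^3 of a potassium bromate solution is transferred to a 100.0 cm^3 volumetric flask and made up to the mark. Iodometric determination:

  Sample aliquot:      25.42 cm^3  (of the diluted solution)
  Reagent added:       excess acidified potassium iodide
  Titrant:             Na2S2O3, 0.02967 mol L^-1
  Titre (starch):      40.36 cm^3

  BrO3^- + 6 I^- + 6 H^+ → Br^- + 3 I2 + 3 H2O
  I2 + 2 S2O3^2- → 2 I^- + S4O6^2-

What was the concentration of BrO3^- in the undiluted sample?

0.1541 mol/L

n(S2O3^2-) = 0.04036 × 0.02967 = 1.197 × 10^-3 mol
n(I2) = n(S2O3^2-)/2 = 5.987 × 10^-4 mol
From the 1:3 ratio, n(BrO3^-) in the aliquot = 1/3 × 5.987 × 10^-4 = 1.996 × 10^-4 mol
[BrO3^-]_dilute = 1.996 × 10^-4 / 0.02542 = 0.007851 mol/L
[BrO3^-]_original = 0.007851 × 100.0/5.095 = 0.1541 mol/L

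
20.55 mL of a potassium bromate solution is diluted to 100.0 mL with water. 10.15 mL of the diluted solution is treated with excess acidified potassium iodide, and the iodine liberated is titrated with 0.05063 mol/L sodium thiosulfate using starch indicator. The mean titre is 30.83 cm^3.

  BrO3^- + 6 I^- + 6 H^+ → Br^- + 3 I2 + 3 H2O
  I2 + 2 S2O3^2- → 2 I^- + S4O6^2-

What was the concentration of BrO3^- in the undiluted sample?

0.1247 mol/L

n(S2O3^2-) = 0.03083 × 0.05063 = 1.561 × 10^-3 mol
n(I2) = n(S2O3^2-)/2 = 7.805 × 10^-4 mol
From the 1:3 ratio, n(BrO3^-) in the aliquot = 1/3 × 7.805 × 10^-4 = 2.602 × 10^-4 mol
[BrO3^-]_dilute = 2.602 × 10^-4 / 0.01015 = 0.02563 mol/L
[BrO3^-]_original = 0.02563 × 100.0/20.55 = 0.1247 mol/L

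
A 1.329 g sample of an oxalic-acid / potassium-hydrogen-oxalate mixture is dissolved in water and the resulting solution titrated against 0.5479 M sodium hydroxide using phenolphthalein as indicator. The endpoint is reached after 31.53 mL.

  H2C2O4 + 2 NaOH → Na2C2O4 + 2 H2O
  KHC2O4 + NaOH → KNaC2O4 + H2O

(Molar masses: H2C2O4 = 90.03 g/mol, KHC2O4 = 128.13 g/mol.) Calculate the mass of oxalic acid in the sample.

n(NaOH) = 0.03153 × 0.5479 = 0.01728 mol
Let x = n(H2C2O4), y = n(KHC2O4).
Titrant: 2x + 1y = 0.01728;  mass: 90.03x + 128.13y = 1.329
Solving, x = 5.321 × 10^-3 mol, y = 6.634 × 10^-3 mol
mass of H2C2O4 = 5.321 × 10^-3 × 90.03 = 0.4790 g

0.4790 g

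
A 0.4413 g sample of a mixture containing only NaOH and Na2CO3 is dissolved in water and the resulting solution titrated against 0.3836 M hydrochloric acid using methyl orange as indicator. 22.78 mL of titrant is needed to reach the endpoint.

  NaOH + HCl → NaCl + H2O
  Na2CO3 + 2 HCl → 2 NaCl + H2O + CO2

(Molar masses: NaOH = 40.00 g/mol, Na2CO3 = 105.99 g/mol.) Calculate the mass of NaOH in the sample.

0.06708 g

n(HCl) = 0.02278 × 0.3836 = 8.738 × 10^-3 mol
Let x = n(NaOH), y = n(Na2CO3).
Titrant: 1x + 2y = 8.738 × 10^-3;  mass: 40.00x + 105.99y = 0.4413
Solving, x = 1.677 × 10^-3 mol, y = 3.531 × 10^-3 mol
mass of NaOH = 1.677 × 10^-3 × 40.00 = 0.06708 g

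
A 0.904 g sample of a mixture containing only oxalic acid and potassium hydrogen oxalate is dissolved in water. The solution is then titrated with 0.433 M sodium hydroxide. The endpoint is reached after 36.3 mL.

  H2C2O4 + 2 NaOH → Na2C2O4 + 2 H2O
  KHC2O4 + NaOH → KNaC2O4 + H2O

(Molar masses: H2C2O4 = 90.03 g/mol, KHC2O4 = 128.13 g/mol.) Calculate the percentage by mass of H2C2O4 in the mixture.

n(NaOH) = 0.0363 × 0.433 = 0.0157 mol
Let x = n(H2C2O4), y = n(KHC2O4).
Titrant: 2x + 1y = 0.0157;  mass: 90.03x + 128.13y = 0.904
Solving, x = 6.68 × 10^-3 mol, y = 2.36 × 10^-3 mol
mass of H2C2O4 = 6.68 × 10^-3 × 90.03 = 0.601 g
% H2C2O4 = 0.601 / 0.904 × 100 = 66.5 %

66.5 %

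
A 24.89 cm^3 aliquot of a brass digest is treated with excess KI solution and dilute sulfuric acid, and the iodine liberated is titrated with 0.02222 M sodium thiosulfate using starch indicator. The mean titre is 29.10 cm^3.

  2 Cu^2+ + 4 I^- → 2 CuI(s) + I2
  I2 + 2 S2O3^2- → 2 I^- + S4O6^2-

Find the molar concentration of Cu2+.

n(S2O3^2-) = 0.02910 × 0.02222 = 6.466 × 10^-4 mol
n(I2) = n(S2O3^2-)/2 = 3.233 × 10^-4 mol
From the 2:1 ratio, n(Cu2+) in the aliquot = 2/1 × 3.233 × 10^-4 = 6.466 × 10^-4 mol
[Cu2+] = 6.466 × 10^-4 / 0.02489 = 0.02598 mol/L

0.02598 M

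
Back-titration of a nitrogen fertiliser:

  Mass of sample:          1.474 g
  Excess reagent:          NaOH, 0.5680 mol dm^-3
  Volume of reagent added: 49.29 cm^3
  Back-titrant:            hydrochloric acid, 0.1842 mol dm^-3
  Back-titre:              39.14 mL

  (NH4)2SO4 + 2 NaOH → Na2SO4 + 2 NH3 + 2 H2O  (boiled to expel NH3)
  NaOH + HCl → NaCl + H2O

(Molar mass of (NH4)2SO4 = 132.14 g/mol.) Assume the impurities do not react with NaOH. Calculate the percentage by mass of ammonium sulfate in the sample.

n(NaOH) added = 0.04929 × 0.5680 = 0.02800 mol
n(HCl) used in back-titration = 0.03914 × 0.1842 = 7.210 × 10^-3 mol
n(NaOH) left over = 7.210 × 10^-3 mol (1:1 ratio)
n(NaOH) consumed by analyte = 0.02800 − 7.210 × 10^-3 = 0.02079 mol
From the 1:2 ratio, n((NH4)2SO4) = 1/2 × 0.02079 = 0.01039 mol
mass of (NH4)2SO4 = 0.01039 × 132.14 = 1.373 g
% (NH4)2SO4 = 1.373 / 1.474 × 100 = 93.18 %

93.18 %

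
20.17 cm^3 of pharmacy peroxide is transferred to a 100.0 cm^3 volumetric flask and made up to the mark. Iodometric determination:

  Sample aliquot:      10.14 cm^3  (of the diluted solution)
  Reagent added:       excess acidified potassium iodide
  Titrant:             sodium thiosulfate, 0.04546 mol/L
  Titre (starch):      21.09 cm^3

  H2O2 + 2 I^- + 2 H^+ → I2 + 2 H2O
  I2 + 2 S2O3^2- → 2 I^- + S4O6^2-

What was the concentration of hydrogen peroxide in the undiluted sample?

0.2344 mol/L

n(S2O3^2-) = 0.02109 × 0.04546 = 9.588 × 10^-4 mol
n(I2) = n(S2O3^2-)/2 = 4.794 × 10^-4 mol
n(H2O2) in the aliquot = 4.794 × 10^-4 mol (1:1 ratio)
[H2O2]_dilute = 4.794 × 10^-4 / 0.01014 = 0.04728 mol/L
[H2O2]_original = 0.04728 × 100.0/20.17 = 0.2344 mol/L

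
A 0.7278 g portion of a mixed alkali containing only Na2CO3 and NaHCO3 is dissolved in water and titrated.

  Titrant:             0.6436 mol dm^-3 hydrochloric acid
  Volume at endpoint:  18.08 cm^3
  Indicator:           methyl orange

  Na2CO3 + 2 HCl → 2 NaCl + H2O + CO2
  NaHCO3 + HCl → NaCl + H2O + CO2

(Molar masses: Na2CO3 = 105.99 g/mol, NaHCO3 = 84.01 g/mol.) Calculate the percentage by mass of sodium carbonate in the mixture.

n(HCl) = 0.01808 × 0.6436 = 0.01164 mol
Let x = n(Na2CO3), y = n(NaHCO3).
Titrant: 2x + 1y = 0.01164;  mass: 105.99x + 84.01y = 0.7278
Solving, x = 4.027 × 10^-3 mol, y = 3.583 × 10^-3 mol
mass of Na2CO3 = 4.027 × 10^-3 × 105.99 = 0.4268 g
% Na2CO3 = 0.4268 / 0.7278 × 100 = 58.64 %

58.64 %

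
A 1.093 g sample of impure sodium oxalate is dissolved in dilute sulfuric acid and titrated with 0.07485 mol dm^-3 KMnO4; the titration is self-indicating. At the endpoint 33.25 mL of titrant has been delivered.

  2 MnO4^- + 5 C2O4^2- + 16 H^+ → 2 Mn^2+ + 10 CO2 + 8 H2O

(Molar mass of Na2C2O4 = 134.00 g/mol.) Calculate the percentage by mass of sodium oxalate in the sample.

n(KMnO4) = 0.03325 L × 0.07485 mol/L = 2.489 × 10^-3 mol
From the 5:2 ratio, n(Na2C2O4) = 5/2 × 2.489 × 10^-3 = 6.222 × 10^-3 mol
mass of Na2C2O4 = 6.222 × 10^-3 × 134.00 g/mol = 0.8337 g
% Na2C2O4 = 0.8337 / 1.093 × 100 = 76.28 %

76.28 %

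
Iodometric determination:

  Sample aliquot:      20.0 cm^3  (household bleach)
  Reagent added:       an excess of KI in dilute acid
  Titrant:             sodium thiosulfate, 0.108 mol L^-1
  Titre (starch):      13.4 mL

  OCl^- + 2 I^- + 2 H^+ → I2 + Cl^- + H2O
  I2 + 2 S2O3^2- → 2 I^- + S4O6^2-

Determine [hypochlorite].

n(S2O3^2-) = 0.0134 × 0.108 = 1.45 × 10^-3 mol
n(I2) = n(S2O3^2-)/2 = 7.24 × 10^-4 mol
n(OCl^-) in the aliquot = 7.24 × 10^-4 mol (1:1 ratio)
[OCl^-] = 7.24 × 10^-4 / 0.0200 = 0.0362 mol/L

0.0362 mol/L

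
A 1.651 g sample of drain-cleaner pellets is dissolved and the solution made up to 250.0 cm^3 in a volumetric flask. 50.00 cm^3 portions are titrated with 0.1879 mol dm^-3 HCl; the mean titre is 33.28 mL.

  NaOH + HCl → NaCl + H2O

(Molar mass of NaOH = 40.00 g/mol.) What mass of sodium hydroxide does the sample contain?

1.251 g

n(HCl) per titration = 0.03328 × 0.1879 = 6.253 × 10^-3 mol
n(NaOH) in each aliquot = 6.253 × 10^-3 mol (1:1 ratio)
n(NaOH) in the whole flask = 6.253 × 10^-3 × 250.0/50.00 = 0.03127 mol
mass of NaOH = 0.03127 × 40.00 = 1.251 g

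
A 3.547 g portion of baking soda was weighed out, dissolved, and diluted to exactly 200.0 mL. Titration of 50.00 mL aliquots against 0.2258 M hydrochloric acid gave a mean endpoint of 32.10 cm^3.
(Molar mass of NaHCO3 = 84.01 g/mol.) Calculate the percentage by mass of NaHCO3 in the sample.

NaHCO3 + HCl → NaCl + H2O + CO2
n(HCl) per titration = 0.03210 × 0.2258 = 7.248 × 10^-3 mol
n(NaHCO3) in each aliquot = 7.248 × 10^-3 mol (1:1 ratio)
n(NaHCO3) in the whole flask = 7.248 × 10^-3 × 200.0/50.00 = 0.02899 mol
mass of NaHCO3 = 0.02899 × 84.01 = 2.436 g
% NaHCO3 = 2.436 / 3.547 × 100 = 68.67 %

68.67 %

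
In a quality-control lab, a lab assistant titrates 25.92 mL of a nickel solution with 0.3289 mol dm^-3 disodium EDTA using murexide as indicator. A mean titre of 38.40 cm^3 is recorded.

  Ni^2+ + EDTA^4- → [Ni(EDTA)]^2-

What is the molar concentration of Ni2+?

0.4873 mol/L

n(EDTA) = 0.03840 L × 0.3289 mol/L = 0.01263 mol
n(Ni2+) = 0.01263 mol (1:1 mole ratio)
[Ni2+] = 0.01263 mol / 0.02592 L = 0.4873 mol/L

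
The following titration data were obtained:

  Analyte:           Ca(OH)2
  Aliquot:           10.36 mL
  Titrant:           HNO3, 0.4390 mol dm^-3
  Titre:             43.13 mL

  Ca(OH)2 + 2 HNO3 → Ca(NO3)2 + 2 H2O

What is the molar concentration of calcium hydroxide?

n(HNO3) = 0.04313 L × 0.4390 mol/L = 0.01893 mol
From the 1:2 mole ratio, n(Ca(OH)2) = 1/2 × 0.01893 = 9.467 × 10^-3 mol
[Ca(OH)2] = 9.467 × 10^-3 mol / 0.01036 L = 0.9138 mol/L

0.9138 mol/L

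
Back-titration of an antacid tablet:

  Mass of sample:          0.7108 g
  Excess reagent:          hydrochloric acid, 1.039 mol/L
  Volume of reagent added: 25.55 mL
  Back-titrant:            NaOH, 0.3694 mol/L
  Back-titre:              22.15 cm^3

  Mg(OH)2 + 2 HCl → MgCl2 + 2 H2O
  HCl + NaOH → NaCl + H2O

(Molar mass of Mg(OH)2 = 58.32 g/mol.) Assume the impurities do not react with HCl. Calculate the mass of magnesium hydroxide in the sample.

n(HCl) added = 0.02555 × 1.039 = 0.02655 mol
n(NaOH) used in back-titration = 0.02215 × 0.3694 = 8.182 × 10^-3 mol
n(HCl) left over = 8.182 × 10^-3 mol (1:1 ratio)
n(HCl) consumed by analyte = 0.02655 − 8.182 × 10^-3 = 0.01836 mol
From the 1:2 ratio, n(Mg(OH)2) = 1/2 × 0.01836 = 9.182 × 10^-3 mol
mass of Mg(OH)2 = 9.182 × 10^-3 × 58.32 = 0.5355 g

0.5355 g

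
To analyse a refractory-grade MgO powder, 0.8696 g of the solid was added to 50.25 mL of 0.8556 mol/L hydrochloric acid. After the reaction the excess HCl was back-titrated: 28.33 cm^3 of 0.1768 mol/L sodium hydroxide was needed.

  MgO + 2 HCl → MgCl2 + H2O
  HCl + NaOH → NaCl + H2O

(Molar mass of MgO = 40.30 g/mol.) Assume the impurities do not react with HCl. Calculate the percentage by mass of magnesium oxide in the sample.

n(HCl) added = 0.05025 × 0.8556 = 0.04299 mol
n(NaOH) used in back-titration = 0.02833 × 0.1768 = 5.009 × 10^-3 mol
n(HCl) left over = 5.009 × 10^-3 mol (1:1 ratio)
n(HCl) consumed by analyte = 0.04299 − 5.009 × 10^-3 = 0.03799 mol
From the 1:2 ratio, n(MgO) = 1/2 × 0.03799 = 0.01899 mol
mass of MgO = 0.01899 × 40.30 = 0.7654 g
% MgO = 0.7654 / 0.8696 × 100 = 88.02 %

88.02 %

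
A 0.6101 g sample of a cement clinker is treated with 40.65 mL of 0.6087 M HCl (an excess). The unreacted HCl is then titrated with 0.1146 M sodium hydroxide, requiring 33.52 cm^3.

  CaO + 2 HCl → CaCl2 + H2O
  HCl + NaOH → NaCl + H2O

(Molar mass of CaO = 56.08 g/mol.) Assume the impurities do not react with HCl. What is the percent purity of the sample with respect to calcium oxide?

96.07 %

n(HCl) added = 0.04065 × 0.6087 = 0.02474 mol
n(NaOH) used in back-titration = 0.03352 × 0.1146 = 3.841 × 10^-3 mol
n(HCl) left over = 3.841 × 10^-3 mol (1:1 ratio)
n(HCl) consumed by analyte = 0.02474 − 3.841 × 10^-3 = 0.02090 mol
From the 1:2 ratio, n(CaO) = 1/2 × 0.02090 = 0.01045 mol
mass of CaO = 0.01045 × 56.08 = 0.5861 g
% CaO = 0.5861 / 0.6101 × 100 = 96.07 %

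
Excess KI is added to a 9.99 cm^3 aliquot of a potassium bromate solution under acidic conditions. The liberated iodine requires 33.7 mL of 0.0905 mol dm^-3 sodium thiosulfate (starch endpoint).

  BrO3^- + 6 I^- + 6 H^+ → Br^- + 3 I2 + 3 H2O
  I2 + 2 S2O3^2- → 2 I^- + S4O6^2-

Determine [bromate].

n(S2O3^2-) = 0.0337 × 0.0905 = 3.05 × 10^-3 mol
n(I2) = n(S2O3^2-)/2 = 1.52 × 10^-3 mol
From the 1:3 ratio, n(BrO3^-) in the aliquot = 1/3 × 1.52 × 10^-3 = 5.08 × 10^-4 mol
[BrO3^-] = 5.08 × 10^-4 / 0.00999 = 0.0509 mol/L

0.0509 mol/L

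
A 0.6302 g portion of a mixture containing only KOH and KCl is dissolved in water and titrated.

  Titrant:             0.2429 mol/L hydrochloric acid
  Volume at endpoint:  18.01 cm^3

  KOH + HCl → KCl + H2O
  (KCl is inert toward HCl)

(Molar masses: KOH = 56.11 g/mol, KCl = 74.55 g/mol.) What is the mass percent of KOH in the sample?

38.95 %

n(HCl) = 0.01801 × 0.2429 = 4.375 × 10^-3 mol
Let x = n(KOH), y = n(KCl).
Titrant: 1x = 4.375 × 10^-3;  mass: 56.11x + 74.55y = 0.6302
Solving, x = 4.375 × 10^-3 mol, y = 5.161 × 10^-3 mol
mass of KOH = 4.375 × 10^-3 × 56.11 = 0.2455 g
% KOH = 0.2455 / 0.6302 × 100 = 38.95 %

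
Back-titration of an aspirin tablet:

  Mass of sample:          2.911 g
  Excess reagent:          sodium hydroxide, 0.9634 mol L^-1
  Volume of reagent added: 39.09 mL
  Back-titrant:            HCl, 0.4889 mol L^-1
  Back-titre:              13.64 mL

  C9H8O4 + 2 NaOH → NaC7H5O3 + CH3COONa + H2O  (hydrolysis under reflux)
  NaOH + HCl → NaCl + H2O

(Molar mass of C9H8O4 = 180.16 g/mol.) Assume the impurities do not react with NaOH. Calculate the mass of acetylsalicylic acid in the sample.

2.792 g

n(NaOH) added = 0.03909 × 0.9634 = 0.03766 mol
n(HCl) used in back-titration = 0.01364 × 0.4889 = 6.669 × 10^-3 mol
n(NaOH) left over = 6.669 × 10^-3 mol (1:1 ratio)
n(NaOH) consumed by analyte = 0.03766 − 6.669 × 10^-3 = 0.03099 mol
From the 1:2 ratio, n(C9H8O4) = 1/2 × 0.03099 = 0.01550 mol
mass of C9H8O4 = 0.01550 × 180.16 = 2.792 g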